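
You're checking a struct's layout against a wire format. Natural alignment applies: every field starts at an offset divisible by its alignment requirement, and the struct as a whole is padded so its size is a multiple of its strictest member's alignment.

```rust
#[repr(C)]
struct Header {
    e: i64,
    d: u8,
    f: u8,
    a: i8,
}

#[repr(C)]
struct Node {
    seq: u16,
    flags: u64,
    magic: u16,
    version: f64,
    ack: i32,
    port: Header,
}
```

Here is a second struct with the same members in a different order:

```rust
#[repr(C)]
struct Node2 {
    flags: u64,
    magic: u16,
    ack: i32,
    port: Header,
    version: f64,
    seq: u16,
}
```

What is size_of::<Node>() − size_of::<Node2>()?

8

Header: @0: e [8B, align 8] → 8; @8: d [1B, align 1] → 9; @9: f [1B, align 1] → 10; @10: a [1B, align 1] → 11; +5 tail pad (align 8); size 16, align 8
@0: seq [2B, align 2] → 2
+6 pad (align 8)
@8: flags [8B, align 8] → 16
@16: magic [2B, align 2] → 18
+6 pad (align 8)
@24: version [8B, align 8] → 32
@32: ack [4B, align 4] → 36
+4 pad (align 8)
@40: port [16B, align 8] → 56
size 56, align 8
— Node2 —
@0: flags [8B, align 8] → 8
@8: magic [2B, align 2] → 10
+2 pad (align 4)
@12: ack [4B, align 4] → 16
@16: port [16B, align 8] → 32
@32: version [8B, align 8] → 40
@40: seq [2B, align 2] → 42
+6 tail pad (align 8)
size 48, align 8
56 − 48 = 8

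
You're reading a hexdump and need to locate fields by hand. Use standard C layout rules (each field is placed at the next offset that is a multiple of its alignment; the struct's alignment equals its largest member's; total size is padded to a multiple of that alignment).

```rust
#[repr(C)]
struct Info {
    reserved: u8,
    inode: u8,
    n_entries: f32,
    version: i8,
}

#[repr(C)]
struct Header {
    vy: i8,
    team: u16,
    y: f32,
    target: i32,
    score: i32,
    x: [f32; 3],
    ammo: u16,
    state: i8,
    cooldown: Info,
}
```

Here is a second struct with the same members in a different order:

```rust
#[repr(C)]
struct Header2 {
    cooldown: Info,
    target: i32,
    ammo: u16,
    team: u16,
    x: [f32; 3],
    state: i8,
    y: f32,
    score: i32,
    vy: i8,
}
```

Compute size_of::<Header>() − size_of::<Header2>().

-4

Info: @0: reserved [1B, align 1] → 1; @1: inode [1B, align 1] → 2; +2 pad (align 4); @4: n_entries [4B, align 4] → 8; @8: version [1B, align 1] → 9; +3 tail pad (align 4); size 12, align 4
@0: vy [1B, align 1] → 1
+1 pad (align 2)
@2: team [2B, align 2] → 4
@4: y [4B, align 4] → 8
@8: target [4B, align 4] → 12
@12: score [4B, align 4] → 16
@16: x [12B, align 4] → 28
@28: ammo [2B, align 2] → 30
@30: state [1B, align 1] → 31
+1 pad (align 4)
@32: cooldown [12B, align 4] → 44
size 44, align 4
— Header2 —
@0: cooldown [12B, align 4] → 12
@12: target [4B, align 4] → 16
@16: ammo [2B, align 2] → 18
@18: team [2B, align 2] → 20
@20: x [12B, align 4] → 32
@32: state [1B, align 1] → 33
+3 pad (align 4)
@36: y [4B, align 4] → 40
@40: score [4B, align 4] → 44
@44: vy [1B, align 1] → 45
+3 tail pad (align 4)
size 48, align 4
44 − 48 = -4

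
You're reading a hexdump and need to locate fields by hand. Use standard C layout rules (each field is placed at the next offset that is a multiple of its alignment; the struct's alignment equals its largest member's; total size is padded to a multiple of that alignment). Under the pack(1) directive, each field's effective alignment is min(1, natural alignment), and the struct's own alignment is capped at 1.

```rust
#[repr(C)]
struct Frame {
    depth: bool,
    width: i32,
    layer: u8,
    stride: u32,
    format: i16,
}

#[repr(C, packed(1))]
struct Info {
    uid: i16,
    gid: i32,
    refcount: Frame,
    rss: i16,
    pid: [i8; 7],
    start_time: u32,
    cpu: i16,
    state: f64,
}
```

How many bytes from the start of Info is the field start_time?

Frame: @0: depth [1B, align 1] → 1; +3 pad (align 4); @4: width [4B, align 4] → 8; @8: layer [1B, align 1] → 9; +3 pad (align 4); @12: stride [4B, align 4] → 16; @16: format [2B, align 2] → 18; +2 tail pad (align 4); size 20, align 4
@0: uid [2B, align 1] → 2
@2: gid [4B, align 1] → 6
@6: refcount [20B, align 1] → 26
@26: rss [2B, align 1] → 28
@28: pid [7B, align 1] → 35
@35: start_time [4B, align 1] → 39

35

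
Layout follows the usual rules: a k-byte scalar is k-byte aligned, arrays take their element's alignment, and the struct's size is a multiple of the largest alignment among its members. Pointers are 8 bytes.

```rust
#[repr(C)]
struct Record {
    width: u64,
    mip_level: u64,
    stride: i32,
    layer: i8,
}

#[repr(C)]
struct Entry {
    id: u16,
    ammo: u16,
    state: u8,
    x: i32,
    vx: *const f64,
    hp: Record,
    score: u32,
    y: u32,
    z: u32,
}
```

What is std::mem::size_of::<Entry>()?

Record: @0: width [8B, align 8] → 8; @8: mip_level [8B, align 8] → 16; @16: stride [4B, align 4] → 20; @20: layer [1B, align 1] → 21; +3 tail pad (align 8); size 24, align 8
@0: id [2B, align 2] → 2
@2: ammo [2B, align 2] → 4
@4: state [1B, align 1] → 5
+3 pad (align 4)
@8: x [4B, align 4] → 12
+4 pad (align 8)
@16: vx [8B, align 8] → 24
@24: hp [24B, align 8] → 48
@48: score [4B, align 4] → 52
@52: y [4B, align 4] → 56
@56: z [4B, align 4] → 60
+4 tail pad (align 8)
size 64, align 8

64 bytes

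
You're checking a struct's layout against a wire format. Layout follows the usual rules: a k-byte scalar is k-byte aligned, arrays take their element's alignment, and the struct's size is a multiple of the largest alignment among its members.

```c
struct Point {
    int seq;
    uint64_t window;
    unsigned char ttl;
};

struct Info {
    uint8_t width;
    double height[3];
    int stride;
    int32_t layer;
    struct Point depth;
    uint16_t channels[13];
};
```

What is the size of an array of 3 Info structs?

Point: @0: seq [4B, align 4] → 4; +4 pad (align 8); @8: window [8B, align 8] → 16; @16: ttl [1B, align 1] → 17; +7 tail pad (align 8); size 24, align 8
@0: width [1B, align 1] → 1
+7 pad (align 8)
@8: height [24B, align 8] → 32
@32: stride [4B, align 4] → 36
@36: layer [4B, align 4] → 40
@40: depth [24B, align 8] → 64
@64: channels [26B, align 2] → 90
+6 tail pad (align 8)
size 96, align 8
array of 3: 3 × 96 = 288

288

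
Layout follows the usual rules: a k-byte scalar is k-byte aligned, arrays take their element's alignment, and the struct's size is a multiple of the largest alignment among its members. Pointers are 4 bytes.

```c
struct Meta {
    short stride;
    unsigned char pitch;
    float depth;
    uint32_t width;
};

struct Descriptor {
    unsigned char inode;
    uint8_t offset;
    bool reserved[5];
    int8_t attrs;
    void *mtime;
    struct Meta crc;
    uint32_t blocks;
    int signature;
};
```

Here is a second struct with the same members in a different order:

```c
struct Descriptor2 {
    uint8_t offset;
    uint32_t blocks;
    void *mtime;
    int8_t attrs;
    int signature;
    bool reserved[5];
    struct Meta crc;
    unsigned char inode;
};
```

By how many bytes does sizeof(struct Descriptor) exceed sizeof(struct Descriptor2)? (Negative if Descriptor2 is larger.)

-12

Meta: @0: stride [2B, align 2] → 2; @2: pitch [1B, align 1] → 3; +1 pad (align 4); @4: depth [4B, align 4] → 8; @8: width [4B, align 4] → 12; size 12, align 4
@0: inode [1B, align 1] → 1
@1: offset [1B, align 1] → 2
@2: reserved [5B, align 1] → 7
@7: attrs [1B, align 1] → 8
@8: mtime [4B, align 4] → 12
@12: crc [12B, align 4] → 24
@24: blocks [4B, align 4] → 28
@28: signature [4B, align 4] → 32
size 32, align 4
— Descriptor2 —
@0: offset [1B, align 1] → 1
+3 pad (align 4)
@4: blocks [4B, align 4] → 8
@8: mtime [4B, align 4] → 12
@12: attrs [1B, align 1] → 13
+3 pad (align 4)
@16: signature [4B, align 4] → 20
@20: reserved [5B, align 1] → 25
+3 pad (align 4)
@28: crc [12B, align 4] → 40
@40: inode [1B, align 1] → 41
+3 tail pad (align 4)
size 44, align 4
32 − 44 = -12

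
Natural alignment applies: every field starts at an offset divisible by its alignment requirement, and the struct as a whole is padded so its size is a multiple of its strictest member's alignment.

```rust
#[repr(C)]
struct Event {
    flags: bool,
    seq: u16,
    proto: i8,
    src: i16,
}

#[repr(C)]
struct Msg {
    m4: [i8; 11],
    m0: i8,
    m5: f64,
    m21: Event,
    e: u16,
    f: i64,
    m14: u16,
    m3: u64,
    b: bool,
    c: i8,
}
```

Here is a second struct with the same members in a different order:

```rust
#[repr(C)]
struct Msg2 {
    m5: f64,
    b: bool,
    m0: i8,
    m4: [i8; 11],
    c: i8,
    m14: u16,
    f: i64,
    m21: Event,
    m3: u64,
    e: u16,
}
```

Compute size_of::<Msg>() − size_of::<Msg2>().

16

Event: 0..1  flags  (1B, 1-aligned); 1..2  -- padding (1B); 2..4  seq  (2B, 2-aligned); 4..5  proto  (1B, 1-aligned); 5..6  -- padding (1B); 6..8  src  (2B, 2-aligned); sizeof = 8, alignof = 2
0..11  m4  (11B, 1-aligned)
11..12  m0  (1B, 1-aligned)
12..16  -- padding (4B)
16..24  m5  (8B, 8-aligned)
24..32  m21  (8B, 2-aligned)
32..34  e  (2B, 2-aligned)
34..40  -- padding (6B)
40..48  f  (8B, 8-aligned)
48..50  m14  (2B, 2-aligned)
50..56  -- padding (6B)
56..64  m3  (8B, 8-aligned)
64..65  b  (1B, 1-aligned)
65..66  c  (1B, 1-aligned)
66..72  -- tail padding (6B)
sizeof = 72, alignof = 8
— Msg2 —
0..8  m5  (8B, 8-aligned)
8..9  b  (1B, 1-aligned)
9..10  m0  (1B, 1-aligned)
10..21  m4  (11B, 1-aligned)
21..22  c  (1B, 1-aligned)
22..24  m14  (2B, 2-aligned)
24..32  f  (8B, 8-aligned)
32..40  m21  (8B, 2-aligned)
40..48  m3  (8B, 8-aligned)
48..50  e  (2B, 2-aligned)
50..56  -- tail padding (6B)
sizeof = 56, alignof = 8
72 − 56 = 16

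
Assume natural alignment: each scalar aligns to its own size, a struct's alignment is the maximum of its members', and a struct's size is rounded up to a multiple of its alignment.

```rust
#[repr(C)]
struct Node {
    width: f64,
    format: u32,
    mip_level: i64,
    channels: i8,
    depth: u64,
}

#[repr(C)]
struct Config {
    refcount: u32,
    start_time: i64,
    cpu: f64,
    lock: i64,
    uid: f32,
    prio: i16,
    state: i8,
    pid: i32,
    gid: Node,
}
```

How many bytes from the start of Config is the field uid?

32

Node: @0: width [8B, align 8] → 8; @8: format [4B, align 4] → 12; +4 pad (align 8); @16: mip_level [8B, align 8] → 24; @24: channels [1B, align 1] → 25; +7 pad (align 8); @32: depth [8B, align 8] → 40; size 40, align 8
@0: refcount [4B, align 4] → 4
+4 pad (align 8)
@8: start_time [8B, align 8] → 16
@16: cpu [8B, align 8] → 24
@24: lock [8B, align 8] → 32
@32: uid [4B, align 4] → 36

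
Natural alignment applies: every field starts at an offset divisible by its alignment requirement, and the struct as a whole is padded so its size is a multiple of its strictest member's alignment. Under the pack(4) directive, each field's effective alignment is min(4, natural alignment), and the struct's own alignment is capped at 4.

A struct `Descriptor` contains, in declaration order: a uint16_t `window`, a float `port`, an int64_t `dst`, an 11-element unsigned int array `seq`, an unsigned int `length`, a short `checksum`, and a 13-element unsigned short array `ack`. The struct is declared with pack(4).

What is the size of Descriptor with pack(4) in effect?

0..2  window  (2B, 2-aligned)
2..4  -- padding (2B)
4..8  port  (4B, 4-aligned)
8..16  dst  (8B, 4-aligned)
16..60  seq  (44B, 4-aligned)
60..64  length  (4B, 4-aligned)
64..66  checksum  (2B, 2-aligned)
66..92  ack  (26B, 2-aligned)
sizeof = 92, alignof = 4

92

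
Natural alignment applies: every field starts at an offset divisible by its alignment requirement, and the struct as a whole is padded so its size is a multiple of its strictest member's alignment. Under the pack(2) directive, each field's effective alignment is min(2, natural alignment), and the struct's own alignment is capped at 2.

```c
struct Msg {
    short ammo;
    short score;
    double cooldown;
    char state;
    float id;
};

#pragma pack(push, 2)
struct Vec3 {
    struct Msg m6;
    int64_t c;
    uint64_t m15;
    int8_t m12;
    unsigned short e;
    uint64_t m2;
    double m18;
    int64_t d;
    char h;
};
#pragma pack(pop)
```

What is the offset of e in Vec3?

Msg: ammo at 0 (size 2, align 2) → ends 2; score at 2 (size 2, align 2) → ends 4; pad 4 to align 8 for cooldown; cooldown at 8 (size 8, align 8) → ends 16; state at 16 (size 1, align 1) → ends 17; pad 3 to align 4 for id; id at 20 (size 4, align 4) → ends 24; total 24 bytes, alignment 8
m6 at 0 (size 24, align 2) → ends 24
c at 24 (size 8, align 2) → ends 32
m15 at 32 (size 8, align 2) → ends 40
m12 at 40 (size 1, align 1) → ends 41
pad 1 to align 2 for e
e at 42 (size 2, align 2) → ends 44

42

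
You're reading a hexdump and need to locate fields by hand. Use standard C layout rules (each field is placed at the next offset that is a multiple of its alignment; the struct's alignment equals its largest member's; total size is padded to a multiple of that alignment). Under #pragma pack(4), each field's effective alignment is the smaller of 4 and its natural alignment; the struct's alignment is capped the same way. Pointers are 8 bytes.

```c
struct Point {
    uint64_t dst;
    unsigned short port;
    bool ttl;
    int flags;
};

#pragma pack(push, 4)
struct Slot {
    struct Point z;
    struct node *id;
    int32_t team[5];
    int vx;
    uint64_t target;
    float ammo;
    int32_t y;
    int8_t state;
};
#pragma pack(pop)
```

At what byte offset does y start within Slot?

60

Point: dst at 0 (size 8, align 8) → ends 8; port at 8 (size 2, align 2) → ends 10; ttl at 10 (size 1, align 1) → ends 11; pad 1 to align 4 for flags; flags at 12 (size 4, align 4) → ends 16; total 16 bytes, alignment 8
z at 0 (size 16, align 4) → ends 16
id at 16 (size 8, align 4) → ends 24
team at 24 (size 20, align 4) → ends 44
vx at 44 (size 4, align 4) → ends 48
target at 48 (size 8, align 4) → ends 56
ammo at 56 (size 4, align 4) → ends 60
y at 60 (size 4, align 4) → ends 64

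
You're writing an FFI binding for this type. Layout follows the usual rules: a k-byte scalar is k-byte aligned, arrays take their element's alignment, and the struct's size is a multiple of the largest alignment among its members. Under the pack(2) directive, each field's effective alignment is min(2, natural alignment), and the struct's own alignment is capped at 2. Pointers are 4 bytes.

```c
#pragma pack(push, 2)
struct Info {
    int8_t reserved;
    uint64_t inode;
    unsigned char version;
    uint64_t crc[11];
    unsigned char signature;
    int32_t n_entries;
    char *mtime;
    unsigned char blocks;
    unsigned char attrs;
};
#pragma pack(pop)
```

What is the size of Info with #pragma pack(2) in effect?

112

0..1  reserved  (1B, 1-aligned)
1..2  -- padding (1B)
2..10  inode  (8B, 2-aligned)
10..11  version  (1B, 1-aligned)
11..12  -- padding (1B)
12..100  crc  (88B, 2-aligned)
100..101  signature  (1B, 1-aligned)
101..102  -- padding (1B)
102..106  n_entries  (4B, 2-aligned)
106..110  mtime  (4B, 2-aligned)
110..111  blocks  (1B, 1-aligned)
111..112  attrs  (1B, 1-aligned)
sizeof = 112, alignof = 2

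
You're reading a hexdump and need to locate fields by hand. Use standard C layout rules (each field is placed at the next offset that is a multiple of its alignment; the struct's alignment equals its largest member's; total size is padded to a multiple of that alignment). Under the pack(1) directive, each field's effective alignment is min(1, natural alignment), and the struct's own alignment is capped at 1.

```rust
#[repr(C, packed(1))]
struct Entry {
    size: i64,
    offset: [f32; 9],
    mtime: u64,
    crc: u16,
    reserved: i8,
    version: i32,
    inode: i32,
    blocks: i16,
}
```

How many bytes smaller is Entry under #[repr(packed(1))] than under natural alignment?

7

natural layout:
  @0: size [8B, align 8] → 8
  @8: offset [36B, align 4] → 44
  +4 pad (align 8)
  @48: mtime [8B, align 8] → 56
  @56: crc [2B, align 2] → 58
  @58: reserved [1B, align 1] → 59
  +1 pad (align 4)
  @60: version [4B, align 4] → 64
  @64: inode [4B, align 4] → 68
  @68: blocks [2B, align 2] → 70
  +2 tail pad (align 8)
  size 72, align 8
packed(1) layout:
  @0: size [8B, align 1] → 8
  @8: offset [36B, align 1] → 44
  @44: mtime [8B, align 1] → 52
  @52: crc [2B, align 1] → 54
  @54: reserved [1B, align 1] → 55
  @55: version [4B, align 1] → 59
  @59: inode [4B, align 1] → 63
  @63: blocks [2B, align 1] → 65
  size 65, align 1
72 − 65 = 7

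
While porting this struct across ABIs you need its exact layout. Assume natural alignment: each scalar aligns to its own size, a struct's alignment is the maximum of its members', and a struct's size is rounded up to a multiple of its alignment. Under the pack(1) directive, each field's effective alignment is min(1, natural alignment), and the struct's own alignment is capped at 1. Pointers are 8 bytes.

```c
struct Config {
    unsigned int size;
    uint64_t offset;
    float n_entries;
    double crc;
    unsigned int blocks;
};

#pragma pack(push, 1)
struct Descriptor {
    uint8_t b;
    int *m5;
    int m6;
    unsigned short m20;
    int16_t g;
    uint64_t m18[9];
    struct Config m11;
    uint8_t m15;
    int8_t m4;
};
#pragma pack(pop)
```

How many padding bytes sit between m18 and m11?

Config: 0..4  size  (4B, 4-aligned); 4..8  -- padding (4B); 8..16  offset  (8B, 8-aligned); 16..20  n_entries  (4B, 4-aligned); 20..24  -- padding (4B); 24..32  crc  (8B, 8-aligned); 32..36  blocks  (4B, 4-aligned); 36..40  -- tail padding (4B); sizeof = 40, alignof = 8
0..1  b  (1B, 1-aligned)
1..9  m5  (8B, 1-aligned)
9..13  m6  (4B, 1-aligned)
13..15  m20  (2B, 1-aligned)
15..17  g  (2B, 1-aligned)
17..89  m18  (72B, 1-aligned)
89..129  m11  (40B, 1-aligned)

0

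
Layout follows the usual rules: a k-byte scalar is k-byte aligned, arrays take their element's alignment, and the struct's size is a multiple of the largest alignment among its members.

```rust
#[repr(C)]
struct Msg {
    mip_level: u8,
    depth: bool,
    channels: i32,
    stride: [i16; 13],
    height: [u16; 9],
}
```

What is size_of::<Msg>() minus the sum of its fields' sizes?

mip_level at 0 (size 1, align 1) → ends 1
depth at 1 (size 1, align 1) → ends 2
pad 2 to align 4 for channels
channels at 4 (size 4, align 4) → ends 8
stride at 8 (size 26, align 2) → ends 34
height at 34 (size 18, align 2) → ends 52
total 52 bytes, alignment 4
data bytes 50, size 52 → padding 2

2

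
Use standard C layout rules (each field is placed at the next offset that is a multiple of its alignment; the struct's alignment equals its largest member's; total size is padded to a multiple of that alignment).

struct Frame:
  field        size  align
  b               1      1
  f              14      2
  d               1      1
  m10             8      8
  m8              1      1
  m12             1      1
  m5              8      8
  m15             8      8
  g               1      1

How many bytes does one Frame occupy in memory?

@0: b [1B, align 1] → 1
+1 pad (align 2)
@2: f [14B, align 2] → 16
@16: d [1B, align 1] → 17
+7 pad (align 8)
@24: m10 [8B, align 8] → 32
@32: m8 [1B, align 1] → 33
@33: m12 [1B, align 1] → 34
+6 pad (align 8)
@40: m5 [8B, align 8] → 48
@48: m15 [8B, align 8] → 56
@56: g [1B, align 1] → 57
+7 tail pad (align 8)
size 64, align 8

64 bytes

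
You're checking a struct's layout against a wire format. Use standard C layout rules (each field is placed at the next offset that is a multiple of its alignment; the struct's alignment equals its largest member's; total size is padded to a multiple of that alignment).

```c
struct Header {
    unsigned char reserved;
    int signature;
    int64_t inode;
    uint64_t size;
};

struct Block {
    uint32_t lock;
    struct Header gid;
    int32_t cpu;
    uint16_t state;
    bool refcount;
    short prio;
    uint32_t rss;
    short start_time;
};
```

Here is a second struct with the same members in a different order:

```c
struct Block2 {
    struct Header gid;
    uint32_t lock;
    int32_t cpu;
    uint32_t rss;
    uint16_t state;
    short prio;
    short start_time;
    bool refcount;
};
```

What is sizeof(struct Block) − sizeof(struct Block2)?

Header: reserved at 0 (size 1, align 1) → ends 1; pad 3 to align 4 for signature; signature at 4 (size 4, align 4) → ends 8; inode at 8 (size 8, align 8) → ends 16; size at 16 (size 8, align 8) → ends 24; total 24 bytes, alignment 8
lock at 0 (size 4, align 4) → ends 4
pad 4 to align 8 for gid
gid at 8 (size 24, align 8) → ends 32
cpu at 32 (size 4, align 4) → ends 36
state at 36 (size 2, align 2) → ends 38
refcount at 38 (size 1, align 1) → ends 39
pad 1 to align 2 for prio
prio at 40 (size 2, align 2) → ends 42
pad 2 to align 4 for rss
rss at 44 (size 4, align 4) → ends 48
start_time at 48 (size 2, align 2) → ends 50
tail pad 6 to reach multiple of 8
total 56 bytes, alignment 8
— Block2 —
gid at 0 (size 24, align 8) → ends 24
lock at 24 (size 4, align 4) → ends 28
cpu at 28 (size 4, align 4) → ends 32
rss at 32 (size 4, align 4) → ends 36
state at 36 (size 2, align 2) → ends 38
prio at 38 (size 2, align 2) → ends 40
start_time at 40 (size 2, align 2) → ends 42
refcount at 42 (size 1, align 1) → ends 43
tail pad 5 to reach multiple of 8
total 48 bytes, alignment 8
56 − 48 = 8

8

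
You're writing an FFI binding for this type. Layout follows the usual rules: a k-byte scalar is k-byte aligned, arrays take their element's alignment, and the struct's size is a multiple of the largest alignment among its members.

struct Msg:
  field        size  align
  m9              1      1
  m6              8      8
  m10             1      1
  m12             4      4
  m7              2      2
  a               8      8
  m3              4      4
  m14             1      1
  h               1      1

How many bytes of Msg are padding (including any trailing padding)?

m9 at 0 (size 1, align 1) → ends 1
pad 7 to align 8 for m6
m6 at 8 (size 8, align 8) → ends 16
m10 at 16 (size 1, align 1) → ends 17
pad 3 to align 4 for m12
m12 at 20 (size 4, align 4) → ends 24
m7 at 24 (size 2, align 2) → ends 26
pad 6 to align 8 for a
a at 32 (size 8, align 8) → ends 40
m3 at 40 (size 4, align 4) → ends 44
m14 at 44 (size 1, align 1) → ends 45
h at 45 (size 1, align 1) → ends 46
tail pad 2 to reach multiple of 8
total 48 bytes, alignment 8
data bytes 30, size 48 → padding 18

18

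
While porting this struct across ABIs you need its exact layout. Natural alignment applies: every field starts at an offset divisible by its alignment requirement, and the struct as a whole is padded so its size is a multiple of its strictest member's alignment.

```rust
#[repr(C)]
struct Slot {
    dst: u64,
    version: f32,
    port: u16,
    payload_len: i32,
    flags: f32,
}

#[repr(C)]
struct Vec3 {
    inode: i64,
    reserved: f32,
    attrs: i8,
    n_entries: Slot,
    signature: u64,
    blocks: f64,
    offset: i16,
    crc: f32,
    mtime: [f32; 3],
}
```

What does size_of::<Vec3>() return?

80 bytes

Slot: dst at 0 (size 8, align 8) → ends 8; version at 8 (size 4, align 4) → ends 12; port at 12 (size 2, align 2) → ends 14; pad 2 to align 4 for payload_len; payload_len at 16 (size 4, align 4) → ends 20; flags at 20 (size 4, align 4) → ends 24; total 24 bytes, alignment 8
inode at 0 (size 8, align 8) → ends 8
reserved at 8 (size 4, align 4) → ends 12
attrs at 12 (size 1, align 1) → ends 13
pad 3 to align 8 for n_entries
n_entries at 16 (size 24, align 8) → ends 40
signature at 40 (size 8, align 8) → ends 48
blocks at 48 (size 8, align 8) → ends 56
offset at 56 (size 2, align 2) → ends 58
pad 2 to align 4 for crc
crc at 60 (size 4, align 4) → ends 64
mtime at 64 (size 12, align 4) → ends 76
tail pad 4 to reach multiple of 8
total 80 bytes, alignment 8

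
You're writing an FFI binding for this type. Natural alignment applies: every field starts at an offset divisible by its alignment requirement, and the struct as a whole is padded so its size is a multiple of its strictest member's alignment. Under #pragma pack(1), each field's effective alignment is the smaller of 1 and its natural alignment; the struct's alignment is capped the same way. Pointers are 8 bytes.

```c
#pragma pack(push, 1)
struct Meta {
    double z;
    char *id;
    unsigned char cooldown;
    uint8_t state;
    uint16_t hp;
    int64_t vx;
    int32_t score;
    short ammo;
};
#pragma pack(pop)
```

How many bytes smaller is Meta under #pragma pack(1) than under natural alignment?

6

natural layout:
  0..8  z  (8B, 8-aligned)
  8..16  id  (8B, 8-aligned)
  16..17  cooldown  (1B, 1-aligned)
  17..18  state  (1B, 1-aligned)
  18..20  hp  (2B, 2-aligned)
  20..24  -- padding (4B)
  24..32  vx  (8B, 8-aligned)
  32..36  score  (4B, 4-aligned)
  36..38  ammo  (2B, 2-aligned)
  38..40  -- tail padding (2B)
  sizeof = 40, alignof = 8
packed(1) layout:
  0..8  z  (8B, 1-aligned)
  8..16  id  (8B, 1-aligned)
  16..17  cooldown  (1B, 1-aligned)
  17..18  state  (1B, 1-aligned)
  18..20  hp  (2B, 1-aligned)
  20..28  vx  (8B, 1-aligned)
  28..32  score  (4B, 1-aligned)
  32..34  ammo  (2B, 1-aligned)
  sizeof = 34, alignof = 1
40 − 34 = 6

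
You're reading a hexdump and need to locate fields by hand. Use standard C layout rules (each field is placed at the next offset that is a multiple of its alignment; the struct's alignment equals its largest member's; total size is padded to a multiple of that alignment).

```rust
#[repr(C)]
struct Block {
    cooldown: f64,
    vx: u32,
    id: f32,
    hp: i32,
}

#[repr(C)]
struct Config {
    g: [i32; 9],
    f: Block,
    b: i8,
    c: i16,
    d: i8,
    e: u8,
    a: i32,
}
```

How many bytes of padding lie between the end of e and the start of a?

2

Block: 0..8  cooldown  (8B, 8-aligned); 8..12  vx  (4B, 4-aligned); 12..16  id  (4B, 4-aligned); 16..20  hp  (4B, 4-aligned); 20..24  -- tail padding (4B); sizeof = 24, alignof = 8
0..36  g  (36B, 4-aligned)
36..40  -- padding (4B)
40..64  f  (24B, 8-aligned)
64..65  b  (1B, 1-aligned)
65..66  -- padding (1B)
66..68  c  (2B, 2-aligned)
68..69  d  (1B, 1-aligned)
69..70  e  (1B, 1-aligned)
70..72  -- padding (2B)
72..76  a  (4B, 4-aligned)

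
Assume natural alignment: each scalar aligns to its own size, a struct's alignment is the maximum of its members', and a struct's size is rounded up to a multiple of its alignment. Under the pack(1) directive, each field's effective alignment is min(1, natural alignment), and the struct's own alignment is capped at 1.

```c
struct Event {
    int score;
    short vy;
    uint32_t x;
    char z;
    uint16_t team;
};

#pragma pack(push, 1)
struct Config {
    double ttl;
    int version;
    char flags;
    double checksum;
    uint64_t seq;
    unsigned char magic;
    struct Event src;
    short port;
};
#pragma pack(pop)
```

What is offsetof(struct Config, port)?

46

Event: score at 0 (size 4, align 4) → ends 4; vy at 4 (size 2, align 2) → ends 6; pad 2 to align 4 for x; x at 8 (size 4, align 4) → ends 12; z at 12 (size 1, align 1) → ends 13; pad 1 to align 2 for team; team at 14 (size 2, align 2) → ends 16; total 16 bytes, alignment 4
ttl at 0 (size 8, align 1) → ends 8
version at 8 (size 4, align 1) → ends 12
flags at 12 (size 1, align 1) → ends 13
checksum at 13 (size 8, align 1) → ends 21
seq at 21 (size 8, align 1) → ends 29
magic at 29 (size 1, align 1) → ends 30
src at 30 (size 16, align 1) → ends 46
port at 46 (size 2, align 1) → ends 48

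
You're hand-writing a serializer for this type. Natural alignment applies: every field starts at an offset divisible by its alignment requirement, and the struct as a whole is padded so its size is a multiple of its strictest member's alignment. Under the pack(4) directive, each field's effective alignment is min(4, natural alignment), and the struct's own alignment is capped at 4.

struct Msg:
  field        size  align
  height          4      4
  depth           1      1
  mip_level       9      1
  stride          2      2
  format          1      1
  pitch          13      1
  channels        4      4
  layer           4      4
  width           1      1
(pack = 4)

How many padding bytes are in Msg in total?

5

0..4  height  (4B, 4-aligned)
4..5  depth  (1B, 1-aligned)
5..14  mip_level  (9B, 1-aligned)
14..16  stride  (2B, 2-aligned)
16..17  format  (1B, 1-aligned)
17..30  pitch  (13B, 1-aligned)
30..32  -- padding (2B)
32..36  channels  (4B, 4-aligned)
36..40  layer  (4B, 4-aligned)
40..41  width  (1B, 1-aligned)
41..44  -- tail padding (3B)
sizeof = 44, alignof = 4
data bytes 39, size 44 → padding 5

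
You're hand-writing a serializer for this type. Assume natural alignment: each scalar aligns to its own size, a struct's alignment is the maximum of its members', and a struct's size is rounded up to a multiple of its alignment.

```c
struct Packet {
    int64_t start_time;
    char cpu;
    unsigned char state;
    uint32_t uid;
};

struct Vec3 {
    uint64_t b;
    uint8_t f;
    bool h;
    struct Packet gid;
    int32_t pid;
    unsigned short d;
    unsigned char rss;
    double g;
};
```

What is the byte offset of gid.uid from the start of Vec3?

Packet: 0..8  start_time  (8B, 8-aligned); 8..9  cpu  (1B, 1-aligned); 9..10  state  (1B, 1-aligned); 10..12  -- padding (2B); 12..16  uid  (4B, 4-aligned); sizeof = 16, alignof = 8
0..8  b  (8B, 8-aligned)
8..9  f  (1B, 1-aligned)
9..10  h  (1B, 1-aligned)
10..16  -- padding (6B)
16..32  gid  (16B, 8-aligned)
within Packet: uid at 12
16 + 12 = 28

28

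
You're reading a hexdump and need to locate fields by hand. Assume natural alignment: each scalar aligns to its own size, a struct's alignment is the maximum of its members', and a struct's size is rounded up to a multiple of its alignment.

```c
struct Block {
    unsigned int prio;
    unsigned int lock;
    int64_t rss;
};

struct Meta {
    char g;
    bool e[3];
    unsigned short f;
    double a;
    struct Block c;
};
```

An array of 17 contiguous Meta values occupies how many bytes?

Block: @0: prio [4B, align 4] → 4; @4: lock [4B, align 4] → 8; @8: rss [8B, align 8] → 16; size 16, align 8
@0: g [1B, align 1] → 1
@1: e [3B, align 1] → 4
@4: f [2B, align 2] → 6
+2 pad (align 8)
@8: a [8B, align 8] → 16
@16: c [16B, align 8] → 32
size 32, align 8
array of 17: 17 × 32 = 544

544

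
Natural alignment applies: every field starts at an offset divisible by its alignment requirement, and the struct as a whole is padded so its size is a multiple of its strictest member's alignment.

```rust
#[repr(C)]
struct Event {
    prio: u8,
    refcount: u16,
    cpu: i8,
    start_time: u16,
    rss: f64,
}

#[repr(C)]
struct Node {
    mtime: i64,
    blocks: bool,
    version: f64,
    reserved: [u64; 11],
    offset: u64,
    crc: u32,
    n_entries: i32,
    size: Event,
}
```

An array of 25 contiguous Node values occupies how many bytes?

3600

Event: prio at 0 (size 1, align 1) → ends 1; pad 1 to align 2 for refcount; refcount at 2 (size 2, align 2) → ends 4; cpu at 4 (size 1, align 1) → ends 5; pad 1 to align 2 for start_time; start_time at 6 (size 2, align 2) → ends 8; rss at 8 (size 8, align 8) → ends 16; total 16 bytes, alignment 8
mtime at 0 (size 8, align 8) → ends 8
blocks at 8 (size 1, align 1) → ends 9
pad 7 to align 8 for version
version at 16 (size 8, align 8) → ends 24
reserved at 24 (size 88, align 8) → ends 112
offset at 112 (size 8, align 8) → ends 120
crc at 120 (size 4, align 4) → ends 124
n_entries at 124 (size 4, align 4) → ends 128
size at 128 (size 16, align 8) → ends 144
total 144 bytes, alignment 8
array of 25: 25 × 144 = 3600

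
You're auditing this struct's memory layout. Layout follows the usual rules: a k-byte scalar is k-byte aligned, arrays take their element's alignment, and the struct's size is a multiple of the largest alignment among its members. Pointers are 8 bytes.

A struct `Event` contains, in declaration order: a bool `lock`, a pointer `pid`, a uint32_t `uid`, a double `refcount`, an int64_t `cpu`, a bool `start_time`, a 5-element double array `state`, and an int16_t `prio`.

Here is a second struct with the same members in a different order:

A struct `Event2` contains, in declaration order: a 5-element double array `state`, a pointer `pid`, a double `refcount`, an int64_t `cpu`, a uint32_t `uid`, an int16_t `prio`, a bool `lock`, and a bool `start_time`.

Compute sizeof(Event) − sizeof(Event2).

24

0..1  lock  (1B, 1-aligned)
1..8  -- padding (7B)
8..16  pid  (8B, 8-aligned)
16..20  uid  (4B, 4-aligned)
20..24  -- padding (4B)
24..32  refcount  (8B, 8-aligned)
32..40  cpu  (8B, 8-aligned)
40..41  start_time  (1B, 1-aligned)
41..48  -- padding (7B)
48..88  state  (40B, 8-aligned)
88..90  prio  (2B, 2-aligned)
90..96  -- tail padding (6B)
sizeof = 96, alignof = 8
— Event2 —
0..40  state  (40B, 8-aligned)
40..48  pid  (8B, 8-aligned)
48..56  refcount  (8B, 8-aligned)
56..64  cpu  (8B, 8-aligned)
64..68  uid  (4B, 4-aligned)
68..70  prio  (2B, 2-aligned)
70..71  lock  (1B, 1-aligned)
71..72  start_time  (1B, 1-aligned)
sizeof = 72, alignof = 8
96 − 72 = 24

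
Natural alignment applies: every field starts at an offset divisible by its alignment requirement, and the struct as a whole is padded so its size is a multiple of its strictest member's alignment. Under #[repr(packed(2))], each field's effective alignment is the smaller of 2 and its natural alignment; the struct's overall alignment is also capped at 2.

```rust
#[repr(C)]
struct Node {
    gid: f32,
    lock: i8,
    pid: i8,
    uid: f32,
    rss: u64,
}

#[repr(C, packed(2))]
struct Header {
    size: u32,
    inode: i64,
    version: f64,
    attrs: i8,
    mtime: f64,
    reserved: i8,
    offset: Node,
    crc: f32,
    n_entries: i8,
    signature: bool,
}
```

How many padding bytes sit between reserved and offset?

Node: 0..4  gid  (4B, 4-aligned); 4..5  lock  (1B, 1-aligned); 5..6  pid  (1B, 1-aligned); 6..8  -- padding (2B); 8..12  uid  (4B, 4-aligned); 12..16  -- padding (4B); 16..24  rss  (8B, 8-aligned); sizeof = 24, alignof = 8
0..4  size  (4B, 2-aligned)
4..12  inode  (8B, 2-aligned)
12..20  version  (8B, 2-aligned)
20..21  attrs  (1B, 1-aligned)
21..22  -- padding (1B)
22..30  mtime  (8B, 2-aligned)
30..31  reserved  (1B, 1-aligned)
31..32  -- padding (1B)
32..56  offset  (24B, 2-aligned)

1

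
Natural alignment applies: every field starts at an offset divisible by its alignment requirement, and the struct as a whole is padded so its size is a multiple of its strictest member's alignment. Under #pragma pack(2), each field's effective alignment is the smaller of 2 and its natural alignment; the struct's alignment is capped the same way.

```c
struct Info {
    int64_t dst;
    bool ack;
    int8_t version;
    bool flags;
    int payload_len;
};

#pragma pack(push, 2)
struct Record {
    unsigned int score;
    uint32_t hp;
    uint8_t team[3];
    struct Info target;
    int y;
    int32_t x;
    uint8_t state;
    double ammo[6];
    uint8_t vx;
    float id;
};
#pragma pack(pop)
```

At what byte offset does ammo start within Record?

Info: 0..8  dst  (8B, 8-aligned); 8..9  ack  (1B, 1-aligned); 9..10  version  (1B, 1-aligned); 10..11  flags  (1B, 1-aligned); 11..12  -- padding (1B); 12..16  payload_len  (4B, 4-aligned); sizeof = 16, alignof = 8
0..4  score  (4B, 2-aligned)
4..8  hp  (4B, 2-aligned)
8..11  team  (3B, 1-aligned)
11..12  -- padding (1B)
12..28  target  (16B, 2-aligned)
28..32  y  (4B, 2-aligned)
32..36  x  (4B, 2-aligned)
36..37  state  (1B, 1-aligned)
37..38  -- padding (1B)
38..86  ammo  (48B, 2-aligned)

38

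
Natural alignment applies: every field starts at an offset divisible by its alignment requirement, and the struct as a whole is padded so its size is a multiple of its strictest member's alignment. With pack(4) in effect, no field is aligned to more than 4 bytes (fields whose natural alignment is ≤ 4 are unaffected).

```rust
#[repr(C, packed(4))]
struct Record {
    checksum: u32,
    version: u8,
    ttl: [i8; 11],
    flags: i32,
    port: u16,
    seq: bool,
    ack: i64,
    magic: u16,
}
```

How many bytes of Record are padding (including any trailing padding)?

@0: checksum [4B, align 4] → 4
@4: version [1B, align 1] → 5
@5: ttl [11B, align 1] → 16
@16: flags [4B, align 4] → 20
@20: port [2B, align 2] → 22
@22: seq [1B, align 1] → 23
+1 pad (align 4)
@24: ack [8B, align 4] → 32
@32: magic [2B, align 2] → 34
+2 tail pad (align 4)
size 36, align 4
data bytes 33, size 36 → padding 3

3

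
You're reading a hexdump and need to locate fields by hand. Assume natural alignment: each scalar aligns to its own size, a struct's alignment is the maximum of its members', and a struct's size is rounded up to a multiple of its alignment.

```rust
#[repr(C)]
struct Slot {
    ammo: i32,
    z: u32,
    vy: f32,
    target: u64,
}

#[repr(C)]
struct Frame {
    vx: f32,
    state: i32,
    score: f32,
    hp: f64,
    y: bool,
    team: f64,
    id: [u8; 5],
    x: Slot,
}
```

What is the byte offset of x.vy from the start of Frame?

56

Slot: 0..4  ammo  (4B, 4-aligned); 4..8  z  (4B, 4-aligned); 8..12  vy  (4B, 4-aligned); 12..16  -- padding (4B); 16..24  target  (8B, 8-aligned); sizeof = 24, alignof = 8
0..4  vx  (4B, 4-aligned)
4..8  state  (4B, 4-aligned)
8..12  score  (4B, 4-aligned)
12..16  -- padding (4B)
16..24  hp  (8B, 8-aligned)
24..25  y  (1B, 1-aligned)
25..32  -- padding (7B)
32..40  team  (8B, 8-aligned)
40..45  id  (5B, 1-aligned)
45..48  -- padding (3B)
48..72  x  (24B, 8-aligned)
within Slot: vy at 8
48 + 8 = 56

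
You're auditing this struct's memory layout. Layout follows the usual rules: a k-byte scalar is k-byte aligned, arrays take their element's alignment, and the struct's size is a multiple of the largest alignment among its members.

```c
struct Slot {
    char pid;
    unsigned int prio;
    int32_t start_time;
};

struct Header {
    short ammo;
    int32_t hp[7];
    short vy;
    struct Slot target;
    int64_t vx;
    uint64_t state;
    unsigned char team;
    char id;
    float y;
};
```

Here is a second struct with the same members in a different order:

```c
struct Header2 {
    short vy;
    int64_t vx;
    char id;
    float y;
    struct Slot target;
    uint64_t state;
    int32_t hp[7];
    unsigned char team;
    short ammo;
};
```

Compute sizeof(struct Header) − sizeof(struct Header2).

-8

Slot: @0: pid [1B, align 1] → 1; +3 pad (align 4); @4: prio [4B, align 4] → 8; @8: start_time [4B, align 4] → 12; size 12, align 4
@0: ammo [2B, align 2] → 2
+2 pad (align 4)
@4: hp [28B, align 4] → 32
@32: vy [2B, align 2] → 34
+2 pad (align 4)
@36: target [12B, align 4] → 48
@48: vx [8B, align 8] → 56
@56: state [8B, align 8] → 64
@64: team [1B, align 1] → 65
@65: id [1B, align 1] → 66
+2 pad (align 4)
@68: y [4B, align 4] → 72
size 72, align 8
— Header2 —
@0: vy [2B, align 2] → 2
+6 pad (align 8)
@8: vx [8B, align 8] → 16
@16: id [1B, align 1] → 17
+3 pad (align 4)
@20: y [4B, align 4] → 24
@24: target [12B, align 4] → 36
+4 pad (align 8)
@40: state [8B, align 8] → 48
@48: hp [28B, align 4] → 76
@76: team [1B, align 1] → 77
+1 pad (align 2)
@78: ammo [2B, align 2] → 80
size 80, align 8
72 − 80 = -8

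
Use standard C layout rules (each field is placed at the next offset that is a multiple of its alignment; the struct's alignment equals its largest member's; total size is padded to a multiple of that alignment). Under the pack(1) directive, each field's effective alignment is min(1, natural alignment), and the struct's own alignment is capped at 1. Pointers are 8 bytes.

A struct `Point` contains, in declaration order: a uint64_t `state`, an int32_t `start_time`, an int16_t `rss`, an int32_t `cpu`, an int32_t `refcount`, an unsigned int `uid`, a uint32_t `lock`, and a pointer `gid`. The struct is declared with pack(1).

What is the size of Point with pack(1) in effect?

@0: state [8B, align 1] → 8
@8: start_time [4B, align 1] → 12
@12: rss [2B, align 1] → 14
@14: cpu [4B, align 1] → 18
@18: refcount [4B, align 1] → 22
@22: uid [4B, align 1] → 26
@26: lock [4B, align 1] → 30
@30: gid [8B, align 1] → 38
size 38, align 1

38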